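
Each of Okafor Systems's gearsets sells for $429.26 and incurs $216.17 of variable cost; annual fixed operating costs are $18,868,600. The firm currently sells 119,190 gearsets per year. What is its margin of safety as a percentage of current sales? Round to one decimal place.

Contribution margin per unit = $429.26 − $216.17 = $213.09. Break-even units = $18,868,600 ÷ $213.09 = 88,547.56; break-even revenue = 88,547.56 × $429.26 = $38,009,926.49.
Actual sales revenue = 119,190 × $429.26 = $51,163,499.40.
Margin of safety = ($51,163,499.40 − $38,009,926.49) ÷ $51,163,499.40 = 25.7%.

25.7%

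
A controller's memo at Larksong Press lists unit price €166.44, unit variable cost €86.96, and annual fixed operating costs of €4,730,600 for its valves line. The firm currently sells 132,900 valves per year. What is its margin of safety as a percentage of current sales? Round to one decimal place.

55.2%

Unit CM = price − variable cost = €166.44 − €86.96 = €79.48. Break-even units = €4,730,600 ÷ €79.48 = 59,519.38; break-even revenue = 59,519.38 × €166.44 = €9,906,404.93.
Actual sales revenue = 132,900 × €166.44 = €22,119,876.00.
Margin of safety = (€22,119,876.00 − €9,906,404.93) ÷ €22,119,876.00 = 55.2%.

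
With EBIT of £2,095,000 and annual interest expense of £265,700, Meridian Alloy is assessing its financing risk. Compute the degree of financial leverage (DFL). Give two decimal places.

1.15

Annual interest charges come to £265,700.00.
DFL = EBIT ÷ (EBIT − I) = £2,095,000 ÷ (£2,095,000 − £265,700.00) = £2,095,000 ÷ £1,829,300.00 = 1.1452.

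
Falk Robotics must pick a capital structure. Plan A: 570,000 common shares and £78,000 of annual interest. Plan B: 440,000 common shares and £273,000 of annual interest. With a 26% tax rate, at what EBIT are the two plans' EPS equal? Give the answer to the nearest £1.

Set EPS_A = EPS_B: (EBIT − £78,000)(1 − 0.26) ÷ 570,000 = (EBIT − £273,000)(1 − 0.26) ÷ 440,000.
The (1 − t) factor cancels: (EBIT − 78,000) × 440,000 = (EBIT − 273,000) × 570,000.
EBIT × (570,000 − 440,000) = 273,000 × 570,000 − 78,000 × 440,000 = 121,290,000,000, so EBIT = 121,290,000,000 ÷ 130,000 = 933,000.00.

£933,000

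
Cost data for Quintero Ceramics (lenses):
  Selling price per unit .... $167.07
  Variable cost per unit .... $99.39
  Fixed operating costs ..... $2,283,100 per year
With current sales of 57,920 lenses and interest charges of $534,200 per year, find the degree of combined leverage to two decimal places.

Total contribution margin = 57,920 × $67.68 = $3,920,025.60.
Subtracting fixed costs: EBIT = $3,920,025.60 − $2,283,100 = $1,636,925.60. Interest = $534,200.00, so EBIT − I = $1,102,725.60.
Degree of total leverage = total CM / (EBIT − interest) = $3,920,025.60 / $1,102,725.60 = 3.5549.

3.55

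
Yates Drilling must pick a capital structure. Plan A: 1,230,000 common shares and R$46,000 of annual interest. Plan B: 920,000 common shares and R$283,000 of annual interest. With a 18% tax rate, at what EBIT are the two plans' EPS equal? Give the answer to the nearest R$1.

R$986,355

Set EPS_A = EPS_B: (EBIT − R$46,000)(1 − 0.18) ÷ 1,230,000 = (EBIT − R$283,000)(1 − 0.18) ÷ 920,000.
The (1 − t) factor cancels: (EBIT − 46,000) × 920,000 = (EBIT − 283,000) × 1,230,000.
EBIT × (1,230,000 − 920,000) = 283,000 × 1,230,000 − 46,000 × 920,000 = 305,770,000,000, so EBIT = 305,770,000,000 ÷ 310,000 = 986,354.84.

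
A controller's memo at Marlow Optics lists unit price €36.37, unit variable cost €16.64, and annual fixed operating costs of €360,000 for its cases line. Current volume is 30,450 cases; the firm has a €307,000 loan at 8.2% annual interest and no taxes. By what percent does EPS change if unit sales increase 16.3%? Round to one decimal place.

Contribution at this volume is 30,450 × €19.73 = €600,778.50.
Operating income = contribution − fixed costs = €600,778.50 − €360,000 = €240,778.50.
After interest of €25,174.00, pre-tax earnings = €215,604.50.
DCL = total CM / (EBIT − I) = €600,778.50 / €215,604.50 = 2.7865.
EPS therefore changes by 2.7865 × (+16.3%) = +45.4%.

+45.4%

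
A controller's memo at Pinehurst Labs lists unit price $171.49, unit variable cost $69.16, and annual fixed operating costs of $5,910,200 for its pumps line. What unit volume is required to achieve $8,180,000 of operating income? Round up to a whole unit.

Contribution margin per unit = $171.49 − $69.16 = $102.33.
Required volume = (fixed costs + target profit) ÷ CM = ($5,910,200 + $8,180,000) ÷ $102.33 = 137,693.74, so 137,694 pumps.

137,694 pumps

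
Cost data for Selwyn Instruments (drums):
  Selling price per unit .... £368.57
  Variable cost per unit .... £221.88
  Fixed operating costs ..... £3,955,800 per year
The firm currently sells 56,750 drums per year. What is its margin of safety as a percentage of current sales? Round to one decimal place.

52.5%

Each unit contributes £368.57 − £221.88 = £146.69. Break-even units = £3,955,800 ÷ £146.69 = 26,967.07; break-even revenue = 26,967.07 × £368.57 = £9,939,254.25.
Actual sales revenue = 56,750 × £368.57 = £20,916,347.50.
Margin of safety = (£20,916,347.50 − £9,939,254.25) ÷ £20,916,347.50 = 52.5%.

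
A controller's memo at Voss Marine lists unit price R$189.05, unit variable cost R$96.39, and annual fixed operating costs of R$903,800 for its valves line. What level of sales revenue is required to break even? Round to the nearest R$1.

R$1,843,982

CM per unit = R$189.05 − R$96.39 = R$92.66; CM ratio = R$92.66 / R$189.05 = 0.4901.
Break-even revenue = fixed costs × price ÷ CM = R$903,800 × R$189.05 ÷ R$92.66 = R$1,843,982.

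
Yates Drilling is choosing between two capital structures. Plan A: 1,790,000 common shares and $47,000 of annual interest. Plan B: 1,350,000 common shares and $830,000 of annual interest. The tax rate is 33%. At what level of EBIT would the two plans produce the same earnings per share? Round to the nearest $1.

Set EPS_A = EPS_B: (EBIT − $47,000)(1 − 0.33) ÷ 1,790,000 = (EBIT − $830,000)(1 − 0.33) ÷ 1,350,000.
Cancelling (1 − t) and cross-multiplying: 1,350,000·(EBIT − 47,000) = 1,790,000·(EBIT − 830,000).
Solving, EBIT = (830,000·1,790,000 − 47,000·1,350,000) / (1,790,000 − 1,350,000) = 1,422,250,000,000 / 440,000 = 3,232,386.36.

$3,232,386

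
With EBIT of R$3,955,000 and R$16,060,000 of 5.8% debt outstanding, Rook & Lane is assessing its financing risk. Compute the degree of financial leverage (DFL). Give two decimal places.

Annual interest charges come to R$931,480.00.
DFL = EBIT ÷ (EBIT − I) = R$3,955,000 ÷ (R$3,955,000 − R$931,480.00) = R$3,955,000 ÷ R$3,023,520.00 = 1.3081.

1.31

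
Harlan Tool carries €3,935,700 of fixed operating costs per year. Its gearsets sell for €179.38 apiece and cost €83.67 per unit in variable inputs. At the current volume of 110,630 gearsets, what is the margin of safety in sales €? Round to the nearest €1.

Each unit contributes €179.38 − €83.67 = €95.71. Break-even units = €3,935,700 ÷ €95.71 = 41,121.09; break-even revenue = 41,121.09 × €179.38 = €7,376,302.02.
Actual sales revenue = 110,630 × €179.38 = €19,844,809.40.
Margin of safety = €19,844,809.40 − €7,376,302.02 = €12,468,507.

€12,468,507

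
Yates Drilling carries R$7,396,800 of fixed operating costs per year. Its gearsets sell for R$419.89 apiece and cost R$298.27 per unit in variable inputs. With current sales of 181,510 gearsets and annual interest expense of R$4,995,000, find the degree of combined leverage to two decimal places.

2.28

Total contribution margin = 181,510 × R$121.62 = R$22,075,246.20.
EBIT = R$22,075,246.20 − R$7,396,800 = R$14,678,446.20. Interest = R$4,995,000.00.
DOL = R$22,075,246.20 ÷ R$14,678,446.20 = 1.5039; DFL = R$14,678,446.20 ÷ R$9,683,446.20 = 1.5158.
Combined leverage = 1.5039 × 1.5158 = 2.2796.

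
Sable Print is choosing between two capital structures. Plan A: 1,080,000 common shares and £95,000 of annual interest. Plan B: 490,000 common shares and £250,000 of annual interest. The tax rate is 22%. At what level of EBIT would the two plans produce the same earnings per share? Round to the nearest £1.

Set EPS_A = EPS_B: (EBIT − £95,000)(1 − 0.22) ÷ 1,080,000 = (EBIT − £250,000)(1 − 0.22) ÷ 490,000.
Cancelling (1 − t) and cross-multiplying: 490,000·(EBIT − 95,000) = 1,080,000·(EBIT − 250,000).
EBIT × (1,080,000 − 490,000) = 250,000 × 1,080,000 − 95,000 × 490,000 = 223,450,000,000, so EBIT = 223,450,000,000 ÷ 590,000 = 378,728.81.

£378,729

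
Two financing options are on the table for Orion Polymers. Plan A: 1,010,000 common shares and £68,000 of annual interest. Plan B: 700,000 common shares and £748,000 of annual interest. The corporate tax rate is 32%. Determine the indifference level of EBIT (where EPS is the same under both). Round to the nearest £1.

£2,283,484

Set EPS_A = EPS_B: (EBIT − £68,000)(1 − 0.32) ÷ 1,010,000 = (EBIT − £748,000)(1 − 0.32) ÷ 700,000.
The (1 − t) factor cancels: (EBIT − 68,000) × 700,000 = (EBIT − 748,000) × 1,010,000.
EBIT × (1,010,000 − 700,000) = 748,000 × 1,010,000 − 68,000 × 700,000 = 707,880,000,000, so EBIT = 707,880,000,000 ÷ 310,000 = 2,283,483.87.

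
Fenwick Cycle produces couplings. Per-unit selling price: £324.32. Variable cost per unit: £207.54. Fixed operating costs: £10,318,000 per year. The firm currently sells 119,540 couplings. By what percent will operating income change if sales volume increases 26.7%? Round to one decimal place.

Total contribution margin = 119,540 × £116.78 = £13,959,881.20.
Operating income = contribution − fixed costs = £13,959,881.20 − £10,318,000 = £3,641,881.20.
DOL = contribution ÷ EBIT = £13,959,881.20 ÷ £3,641,881.20 = 3.8332.
%ΔEBIT = DOL × %ΔSales = 3.8332 × +26.7% = +102.3%.

+102.3%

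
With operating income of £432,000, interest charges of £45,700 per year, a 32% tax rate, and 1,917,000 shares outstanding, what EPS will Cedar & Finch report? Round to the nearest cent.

Interest = £45,700.00, so EBT = £432,000 − £45,700.00 = £386,300.00.
Net income = £386,300.00 × (1 − 0.32) = £262,684.00.
Per share: £262,684.00 / 1,917,000 shares = £0.14.

£0.14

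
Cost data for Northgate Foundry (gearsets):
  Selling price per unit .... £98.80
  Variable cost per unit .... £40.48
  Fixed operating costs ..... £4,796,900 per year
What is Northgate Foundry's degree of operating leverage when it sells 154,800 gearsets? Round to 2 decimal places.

Contribution at this volume is 154,800 × £58.32 = £9,027,936.00.
Subtracting fixed costs: EBIT = £9,027,936.00 − £4,796,900 = £4,231,036.00.
So DOL = total CM / EBIT = £9,027,936.00 / £4,231,036.00 = 2.1337.

2.13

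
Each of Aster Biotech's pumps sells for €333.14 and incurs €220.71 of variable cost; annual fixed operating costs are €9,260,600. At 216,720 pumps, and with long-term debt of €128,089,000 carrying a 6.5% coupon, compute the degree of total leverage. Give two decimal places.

At 216,720 units, contribution = 216,720 × €112.43 = €24,365,829.60.
Operating income = contribution − fixed costs = €24,365,829.60 − €9,260,600 = €15,105,229.60. Interest = €8,325,785.00, so EBIT − I = €6,779,444.60.
DCL = contribution ÷ (EBIT − I) = €24,365,829.60 ÷ €6,779,444.60 = 3.5941.

3.59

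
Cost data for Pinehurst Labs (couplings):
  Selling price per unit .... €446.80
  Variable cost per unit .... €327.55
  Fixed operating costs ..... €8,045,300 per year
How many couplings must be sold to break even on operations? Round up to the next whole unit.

Contribution margin per unit = €446.80 − €327.55 = €119.25.
Break-even Q = €8,045,300 / €119.25 = 67,465.83 → 67,466 couplings.

67,466 couplings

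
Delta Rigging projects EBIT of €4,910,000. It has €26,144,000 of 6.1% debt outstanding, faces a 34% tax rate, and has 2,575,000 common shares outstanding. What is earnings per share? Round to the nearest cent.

Pre-tax income = €4,910,000 − €1,594,784.00 = €3,315,216.00.
Net income = €3,315,216.00 × (1 − 0.34) = €2,188,042.56.
Per share: €2,188,042.56 / 2,575,000 shares = €0.85.

€0.85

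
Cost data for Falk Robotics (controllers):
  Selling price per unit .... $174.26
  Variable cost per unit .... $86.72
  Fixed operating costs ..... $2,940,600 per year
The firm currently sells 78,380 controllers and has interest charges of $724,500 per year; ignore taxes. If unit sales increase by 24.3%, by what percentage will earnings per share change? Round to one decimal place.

+52.2%

Total contribution margin = 78,380 × $87.54 = $6,861,385.20.
Operating income = contribution − fixed costs = $6,861,385.20 − $2,940,600 = $3,920,785.20.
After interest of $724,500.00, pre-tax earnings = $3,196,285.20.
Degree of combined leverage = contribution ÷ (EBIT − I) = $6,861,385.20 ÷ $3,196,285.20 = 2.1467.
%ΔEPS = DCL × %ΔSales = 2.1467 × +24.3% = +52.2%.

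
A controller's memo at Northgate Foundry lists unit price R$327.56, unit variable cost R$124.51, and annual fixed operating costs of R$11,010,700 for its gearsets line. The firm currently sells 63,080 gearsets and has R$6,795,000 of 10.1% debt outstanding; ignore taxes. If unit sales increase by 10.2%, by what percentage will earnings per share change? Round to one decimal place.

Total contribution margin = 63,080 × R$203.05 = R$12,808,394.00.
Subtracting fixed costs: EBIT = R$12,808,394.00 − R$11,010,700 = R$1,797,694.00.
After interest of R$686,295.00, pre-tax earnings = R$1,111,399.00.
Degree of combined leverage = contribution ÷ (EBIT − I) = R$12,808,394.00 ÷ R$1,111,399.00 = 11.5246.
%ΔEPS = DCL × %ΔSales = 11.5246 × +10.2% = +117.6%.

+117.6%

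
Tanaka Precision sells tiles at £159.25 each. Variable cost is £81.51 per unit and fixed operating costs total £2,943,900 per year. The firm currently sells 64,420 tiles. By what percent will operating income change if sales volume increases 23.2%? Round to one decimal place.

+56.3%

Total contribution margin = 64,420 × £77.74 = £5,008,010.80.
EBIT = £5,008,010.80 − £2,943,900 = £2,064,110.80.
Degree of operating leverage = £5,008,010.80 / £2,064,110.80 = 2.4262.
Operating income changes by 2.4262 × +23.2% = +56.3%.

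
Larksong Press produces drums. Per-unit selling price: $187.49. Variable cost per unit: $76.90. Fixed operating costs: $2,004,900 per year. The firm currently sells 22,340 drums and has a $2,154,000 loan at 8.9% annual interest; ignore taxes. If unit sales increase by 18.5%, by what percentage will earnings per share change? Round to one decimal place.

+166.8%

Total contribution margin = 22,340 × $110.59 = $2,470,580.60.
EBIT = $2,470,580.60 − $2,004,900 = $465,680.60.
After interest of $191,706.00, pre-tax earnings = $273,974.60.
DCL = total CM / (EBIT − I) = $2,470,580.60 / $273,974.60 = 9.0176.
%ΔEPS = DCL × %ΔSales = 9.0176 × +18.5% = +166.8%.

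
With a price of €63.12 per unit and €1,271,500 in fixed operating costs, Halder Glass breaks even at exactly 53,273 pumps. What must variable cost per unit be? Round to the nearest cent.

Contribution per unit must be FC / Q = €1,271,500 / 53,273 = €23.8676.
Variable cost per unit = €63.12 − €23.8676 = €39.25.

€39.25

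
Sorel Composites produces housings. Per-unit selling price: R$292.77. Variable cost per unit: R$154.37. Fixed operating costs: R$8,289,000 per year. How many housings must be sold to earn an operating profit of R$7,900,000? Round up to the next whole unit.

116,973 housings

Each unit contributes R$292.77 − R$154.37 = R$138.40.
Units = (FC + target) / CM = (R$8,289,000 + R$7,900,000) / R$138.40 = 116,972.54, so 116,973 housings.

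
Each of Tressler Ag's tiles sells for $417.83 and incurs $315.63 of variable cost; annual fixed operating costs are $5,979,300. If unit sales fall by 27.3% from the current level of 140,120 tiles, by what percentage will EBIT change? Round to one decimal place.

-46.9%

Contribution at this volume is 140,120 × $102.20 = $14,320,264.00.
EBIT = $14,320,264.00 − $5,979,300 = $8,340,964.00.
DOL = contribution ÷ EBIT = $14,320,264.00 ÷ $8,340,964.00 = 1.7169.
So EBIT moves 1.7169 × (-27.3%) = -46.9%.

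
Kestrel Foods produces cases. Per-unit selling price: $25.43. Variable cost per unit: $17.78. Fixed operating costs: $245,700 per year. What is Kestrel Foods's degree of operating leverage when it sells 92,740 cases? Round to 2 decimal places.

1.53

Total contribution margin = 92,740 × $7.65 = $709,461.00.
Operating income = contribution − fixed costs = $709,461.00 − $245,700 = $463,761.00.
So DOL = total CM / EBIT = $709,461.00 / $463,761.00 = 1.5298.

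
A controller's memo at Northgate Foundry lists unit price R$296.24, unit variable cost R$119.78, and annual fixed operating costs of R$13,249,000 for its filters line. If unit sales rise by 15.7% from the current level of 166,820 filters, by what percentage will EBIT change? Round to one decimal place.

+28.5%

At 166,820 units, contribution = 166,820 × R$176.46 = R$29,437,057.20.
Subtracting fixed costs: EBIT = R$29,437,057.20 − R$13,249,000 = R$16,188,057.20.
Degree of operating leverage = R$29,437,057.20 / R$16,188,057.20 = 1.8184.
%ΔEBIT = DOL × %ΔSales = 1.8184 × +15.7% = +28.5%.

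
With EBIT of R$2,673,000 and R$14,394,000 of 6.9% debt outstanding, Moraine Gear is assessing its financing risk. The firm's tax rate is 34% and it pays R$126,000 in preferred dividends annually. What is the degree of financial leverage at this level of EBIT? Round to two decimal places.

1.80

Interest = R$993,186.00.
Pre-tax preferred-dividend burden = R$126,000 ÷ (1 − 0.34) = R$190,909.09.
DFL = EBIT ÷ [EBIT − I − D_p/(1−t)] = R$2,673,000 ÷ [R$2,673,000 − R$993,186.00 − R$190,909.09] = R$2,673,000 ÷ R$1,488,904.91 = 1.7953.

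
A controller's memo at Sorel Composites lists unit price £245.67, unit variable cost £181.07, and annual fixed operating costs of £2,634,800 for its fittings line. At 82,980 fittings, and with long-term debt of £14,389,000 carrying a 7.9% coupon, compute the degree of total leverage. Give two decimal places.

At 82,980 units, contribution = 82,980 × £64.60 = £5,360,508.00.
Operating income = contribution − fixed costs = £5,360,508.00 − £2,634,800 = £2,725,708.00. Interest = £1,136,731.00, so EBIT − I = £1,588,977.00.
DCL = contribution ÷ (EBIT − I) = £5,360,508.00 ÷ £1,588,977.00 = 3.3736.

3.37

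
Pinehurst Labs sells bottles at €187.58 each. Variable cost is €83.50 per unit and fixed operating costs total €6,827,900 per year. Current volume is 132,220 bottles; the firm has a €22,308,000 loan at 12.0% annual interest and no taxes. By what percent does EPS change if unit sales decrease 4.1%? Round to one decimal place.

-13.3%

Contribution at this volume is 132,220 × €104.08 = €13,761,457.60.
Subtracting fixed costs: EBIT = €13,761,457.60 − €6,827,900 = €6,933,557.60.
After interest of €2,676,960.00, pre-tax earnings = €4,256,597.60.
Degree of combined leverage = contribution ÷ (EBIT − I) = €13,761,457.60 ÷ €4,256,597.60 = 3.2330.
EPS therefore changes by 3.2330 × (-4.1%) = -13.3%.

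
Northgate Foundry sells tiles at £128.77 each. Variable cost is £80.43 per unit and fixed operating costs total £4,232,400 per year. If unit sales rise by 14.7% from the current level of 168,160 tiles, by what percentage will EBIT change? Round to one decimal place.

+30.7%

Contribution at this volume is 168,160 × £48.34 = £8,128,854.40.
Subtracting fixed costs: EBIT = £8,128,854.40 − £4,232,400 = £3,896,454.40.
Degree of operating leverage = £8,128,854.40 / £3,896,454.40 = 2.0862.
Operating income changes by 2.0862 × +14.7% = +30.7%.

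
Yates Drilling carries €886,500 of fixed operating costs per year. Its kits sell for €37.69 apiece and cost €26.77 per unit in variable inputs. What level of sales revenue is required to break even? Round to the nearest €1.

€3,059,724

CM per unit = €37.69 − €26.77 = €10.92; CM ratio = €10.92 / €37.69 = 0.2897.
Break-even revenue = fixed costs × price ÷ CM = €886,500 × €37.69 ÷ €10.92 = €3,059,724.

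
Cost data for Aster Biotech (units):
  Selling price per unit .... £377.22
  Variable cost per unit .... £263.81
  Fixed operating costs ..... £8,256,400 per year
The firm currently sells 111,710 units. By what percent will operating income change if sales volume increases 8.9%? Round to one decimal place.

+25.6%

Total contribution margin = 111,710 × £113.41 = £12,669,031.10.
EBIT = £12,669,031.10 − £8,256,400 = £4,412,631.10.
DOL = contribution ÷ EBIT = £12,669,031.10 ÷ £4,412,631.10 = 2.8711.
%ΔEBIT = DOL × %ΔSales = 2.8711 × +8.9% = +25.6%.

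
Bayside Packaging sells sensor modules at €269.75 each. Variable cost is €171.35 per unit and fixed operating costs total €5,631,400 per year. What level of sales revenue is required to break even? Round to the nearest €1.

CM per unit = €269.75 − €171.35 = €98.40; CM ratio = €98.40 / €269.75 = 0.3648.
Break-even sales = FC ÷ CM ratio = €5,631,400 × €269.75 / €98.40 = €15,437,705.

€15,437,705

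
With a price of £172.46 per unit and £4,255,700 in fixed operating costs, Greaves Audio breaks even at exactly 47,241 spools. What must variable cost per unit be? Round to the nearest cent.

Contribution per unit must be FC / Q = £4,255,700 / 47,241 = £90.0849.
Variable cost per unit = £172.46 − £90.0849 = £82.38.

£82.38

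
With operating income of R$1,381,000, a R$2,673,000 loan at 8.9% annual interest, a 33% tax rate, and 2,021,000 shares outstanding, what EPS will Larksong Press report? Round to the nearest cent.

Pre-tax income = R$1,381,000 − R$237,897.00 = R$1,143,103.00.
After tax at 33%: net income = R$1,143,103.00 × 0.67 = R$765,879.01.
EPS = R$765,879.01 ÷ 2,021,000 = R$0.38.

R$0.38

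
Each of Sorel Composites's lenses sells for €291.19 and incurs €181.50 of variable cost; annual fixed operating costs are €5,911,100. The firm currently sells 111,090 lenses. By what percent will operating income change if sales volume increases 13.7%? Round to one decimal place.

At 111,090 units, contribution = 111,090 × €109.69 = €12,185,462.10.
Subtracting fixed costs: EBIT = €12,185,462.10 − €5,911,100 = €6,274,362.10.
DOL = contribution ÷ EBIT = €12,185,462.10 ÷ €6,274,362.10 = 1.9421.
%ΔEBIT = DOL × %ΔSales = 1.9421 × +13.7% = +26.6%.

+26.6%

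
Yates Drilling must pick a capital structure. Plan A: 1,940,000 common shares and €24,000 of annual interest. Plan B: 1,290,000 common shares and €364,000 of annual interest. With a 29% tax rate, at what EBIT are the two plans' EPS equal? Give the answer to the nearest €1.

€1,038,769

Set EPS_A = EPS_B: (EBIT − €24,000)(1 − 0.29) ÷ 1,940,000 = (EBIT − €364,000)(1 − 0.29) ÷ 1,290,000.
The (1 − t) factor cancels: (EBIT − 24,000) × 1,290,000 = (EBIT − 364,000) × 1,940,000.
EBIT × (1,940,000 − 1,290,000) = 364,000 × 1,940,000 − 24,000 × 1,290,000 = 675,200,000,000, so EBIT = 675,200,000,000 ÷ 650,000 = 1,038,769.23.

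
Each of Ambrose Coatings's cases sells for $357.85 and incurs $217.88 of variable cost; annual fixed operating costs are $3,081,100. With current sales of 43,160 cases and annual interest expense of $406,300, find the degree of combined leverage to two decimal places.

Contribution at this volume is 43,160 × $139.97 = $6,041,105.20.
Operating income = contribution − fixed costs = $6,041,105.20 − $3,081,100 = $2,960,005.20. Interest = $406,300.00, so EBIT − I = $2,553,705.20.
DCL = contribution ÷ (EBIT − I) = $6,041,105.20 ÷ $2,553,705.20 = 2.3656.

2.37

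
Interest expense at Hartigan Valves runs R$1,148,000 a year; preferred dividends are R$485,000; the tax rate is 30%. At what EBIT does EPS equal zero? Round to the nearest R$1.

R$1,840,857

Preferred dividends are paid after tax, so their pre-tax equivalent is R$485,000 ÷ (1 − 0.30) = R$692,857.14.
Financial break-even EBIT = interest + D_p ÷ (1 − t) = R$1,148,000 + R$692,857.14 = R$1,840,857.14.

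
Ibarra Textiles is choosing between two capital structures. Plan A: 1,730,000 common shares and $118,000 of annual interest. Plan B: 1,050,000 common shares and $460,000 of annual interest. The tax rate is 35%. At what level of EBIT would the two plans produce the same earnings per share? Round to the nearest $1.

At indifference, (EBIT − 118,000)(1 − t)/1,730,000 = (EBIT − 460,000)(1 − t)/1,050,000.
Cancelling (1 − t) and cross-multiplying: 1,050,000·(EBIT − 118,000) = 1,730,000·(EBIT − 460,000).
Solving, EBIT = (460,000·1,730,000 − 118,000·1,050,000) / (1,730,000 − 1,050,000) = 671,900,000,000 / 680,000 = 988,088.24.

$988,088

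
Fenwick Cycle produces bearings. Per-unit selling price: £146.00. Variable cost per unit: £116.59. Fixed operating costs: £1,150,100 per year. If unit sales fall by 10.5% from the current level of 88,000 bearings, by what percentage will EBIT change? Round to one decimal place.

-18.9%

At 88,000 units, contribution = 88,000 × £29.41 = £2,588,080.00.
Operating income = contribution − fixed costs = £2,588,080.00 − £1,150,100 = £1,437,980.00.
So DOL = total CM / EBIT = £2,588,080.00 / £1,437,980.00 = 1.7998.
%ΔEBIT = DOL × %ΔSales = 1.7998 × -10.5% = -18.9%.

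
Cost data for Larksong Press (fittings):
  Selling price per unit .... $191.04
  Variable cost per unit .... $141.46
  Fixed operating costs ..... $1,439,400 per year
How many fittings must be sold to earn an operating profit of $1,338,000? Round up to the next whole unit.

56,019 fittings

Contribution margin per unit = $191.04 − $141.46 = $49.58.
Units = (FC + target) / CM = ($1,439,400 + $1,338,000) / $49.58 = 56,018.56, so 56,019 fittings.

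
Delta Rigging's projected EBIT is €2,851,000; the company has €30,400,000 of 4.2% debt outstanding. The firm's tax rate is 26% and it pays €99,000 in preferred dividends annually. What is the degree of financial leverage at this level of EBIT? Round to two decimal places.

1.98

Interest = €1,276,800.00.
Pre-tax preferred-dividend burden = €99,000 ÷ (1 − 0.26) = €133,783.78.
DFL = EBIT ÷ [EBIT − I − D_p/(1−t)] = €2,851,000 ÷ [€2,851,000 − €1,276,800.00 − €133,783.78] = €2,851,000 ÷ €1,440,416.22 = 1.9793.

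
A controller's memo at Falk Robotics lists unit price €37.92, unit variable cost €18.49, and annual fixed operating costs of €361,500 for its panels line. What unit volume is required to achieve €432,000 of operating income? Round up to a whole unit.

40,839 panels

Contribution margin per unit = €37.92 − €18.49 = €19.43.
Need Q such that Q × €19.43 − €361,500 = €432,000, i.e. Q = €793,500 / €19.43 = 40,838.91 → 40,839.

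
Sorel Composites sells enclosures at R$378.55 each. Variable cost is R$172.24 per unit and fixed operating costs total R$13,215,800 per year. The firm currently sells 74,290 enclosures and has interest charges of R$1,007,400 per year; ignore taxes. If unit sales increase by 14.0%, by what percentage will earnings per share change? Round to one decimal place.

+194.4%

Contribution at this volume is 74,290 × R$206.31 = R$15,326,769.90.
Subtracting fixed costs: EBIT = R$15,326,769.90 − R$13,215,800 = R$2,110,969.90.
After interest of R$1,007,400.00, pre-tax earnings = R$1,103,569.90.
DCL = total CM / (EBIT − I) = R$15,326,769.90 / R$1,103,569.90 = 13.8884.
%ΔEPS = DCL × %ΔSales = 13.8884 × +14.0% = +194.4%.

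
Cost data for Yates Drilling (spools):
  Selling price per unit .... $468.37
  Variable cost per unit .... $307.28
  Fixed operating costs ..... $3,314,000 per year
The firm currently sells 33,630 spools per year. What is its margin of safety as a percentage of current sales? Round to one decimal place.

38.8%

Each unit contributes $468.37 − $307.28 = $161.09. Break-even units = $3,314,000 ÷ $161.09 = 20,572.35; break-even revenue = 20,572.35 × $468.37 = $9,635,471.97.
Actual sales revenue = 33,630 × $468.37 = $15,751,283.10.
Margin of safety = ($15,751,283.10 − $9,635,471.97) ÷ $15,751,283.10 = 38.8%.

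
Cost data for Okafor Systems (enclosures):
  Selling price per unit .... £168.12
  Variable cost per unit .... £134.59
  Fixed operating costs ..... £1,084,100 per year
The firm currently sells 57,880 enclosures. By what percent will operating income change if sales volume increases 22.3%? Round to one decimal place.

+50.5%

Total contribution margin = 57,880 × £33.53 = £1,940,716.40.
Subtracting fixed costs: EBIT = £1,940,716.40 − £1,084,100 = £856,616.40.
Degree of operating leverage = £1,940,716.40 / £856,616.40 = 2.2656.
So EBIT moves 2.2656 × (+22.3%) = +50.5%.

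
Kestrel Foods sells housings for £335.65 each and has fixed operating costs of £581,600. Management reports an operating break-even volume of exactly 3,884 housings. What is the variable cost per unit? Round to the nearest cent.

Contribution per unit must be FC / Q = £581,600 / 3,884 = £149.7425.
Hence VC = price − CM = £335.65 − £149.7425 = £185.91.

£185.91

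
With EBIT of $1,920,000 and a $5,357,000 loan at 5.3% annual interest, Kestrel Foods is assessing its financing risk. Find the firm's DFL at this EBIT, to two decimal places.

Interest = $283,921.00.
DFL = EBIT ÷ (EBIT − I) = $1,920,000 ÷ ($1,920,000 − $283,921.00) = $1,920,000 ÷ $1,636,079.00 = 1.1735.

1.17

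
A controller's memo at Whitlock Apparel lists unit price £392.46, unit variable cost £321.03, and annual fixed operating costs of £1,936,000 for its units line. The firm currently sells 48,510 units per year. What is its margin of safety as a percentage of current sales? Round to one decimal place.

Unit CM = price − variable cost = £392.46 − £321.03 = £71.43. Break-even units = £1,936,000 ÷ £71.43 = 27,103.46; break-even revenue = 27,103.46 × £392.46 = £10,637,023.10.
Actual sales revenue = 48,510 × £392.46 = £19,038,234.60.
Margin of safety = (£19,038,234.60 − £10,637,023.10) ÷ £19,038,234.60 = 44.1%.

44.1%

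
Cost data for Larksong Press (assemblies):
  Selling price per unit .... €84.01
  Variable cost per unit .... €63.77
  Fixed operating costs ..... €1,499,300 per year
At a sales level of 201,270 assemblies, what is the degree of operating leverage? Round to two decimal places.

Contribution at this volume is 201,270 × €20.24 = €4,073,704.80.
EBIT = €4,073,704.80 − €1,499,300 = €2,574,404.80.
So DOL = total CM / EBIT = €4,073,704.80 / €2,574,404.80 = 1.5824.

1.58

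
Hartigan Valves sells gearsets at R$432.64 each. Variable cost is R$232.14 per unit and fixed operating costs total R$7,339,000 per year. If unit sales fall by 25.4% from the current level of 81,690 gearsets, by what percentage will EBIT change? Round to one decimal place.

Contribution at this volume is 81,690 × R$200.50 = R$16,378,845.00.
Subtracting fixed costs: EBIT = R$16,378,845.00 − R$7,339,000 = R$9,039,845.00.
Degree of operating leverage = R$16,378,845.00 / R$9,039,845.00 = 1.8119.
Operating income changes by 1.8119 × -25.4% = -46.0%.

-46.0%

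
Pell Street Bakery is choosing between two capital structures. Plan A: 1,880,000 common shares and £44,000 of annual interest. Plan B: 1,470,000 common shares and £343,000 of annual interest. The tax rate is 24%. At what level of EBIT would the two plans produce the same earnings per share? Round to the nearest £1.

Set EPS_A = EPS_B: (EBIT − £44,000)(1 − 0.24) ÷ 1,880,000 = (EBIT − £343,000)(1 − 0.24) ÷ 1,470,000.
Cancelling (1 − t) and cross-multiplying: 1,470,000·(EBIT − 44,000) = 1,880,000·(EBIT − 343,000).
EBIT × (1,880,000 − 1,470,000) = 343,000 × 1,880,000 − 44,000 × 1,470,000 = 580,160,000,000, so EBIT = 580,160,000,000 ÷ 410,000 = 1,415,024.39.

£1,415,024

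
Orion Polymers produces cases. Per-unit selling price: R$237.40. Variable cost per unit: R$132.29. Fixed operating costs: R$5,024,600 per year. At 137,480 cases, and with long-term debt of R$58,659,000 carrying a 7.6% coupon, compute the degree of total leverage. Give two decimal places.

2.91

Total contribution margin = 137,480 × R$105.11 = R$14,450,522.80.
Subtracting fixed costs: EBIT = R$14,450,522.80 − R$5,024,600 = R$9,425,922.80. Interest = R$4,458,084.00.
DOL = R$14,450,522.80 ÷ R$9,425,922.80 = 1.5331; DFL = R$9,425,922.80 ÷ R$4,967,838.80 = 1.8974.
DCL = DOL × DFL = 1.5331 × 1.8974 = 2.9089.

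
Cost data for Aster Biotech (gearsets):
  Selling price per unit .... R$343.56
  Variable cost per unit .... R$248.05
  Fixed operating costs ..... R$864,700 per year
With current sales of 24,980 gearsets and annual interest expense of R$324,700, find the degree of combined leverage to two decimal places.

1.99

At 24,980 units, contribution = 24,980 × R$95.51 = R$2,385,839.80.
Operating income = contribution − fixed costs = R$2,385,839.80 − R$864,700 = R$1,521,139.80. Interest = R$324,700.00, so EBIT − I = R$1,196,439.80.
DCL = contribution ÷ (EBIT − I) = R$2,385,839.80 ÷ R$1,196,439.80 = 1.9941.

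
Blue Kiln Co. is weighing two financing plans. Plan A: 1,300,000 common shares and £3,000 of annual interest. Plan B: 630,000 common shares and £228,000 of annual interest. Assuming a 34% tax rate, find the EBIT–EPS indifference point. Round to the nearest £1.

£439,567

At indifference, (EBIT − 3,000)(1 − t)/1,300,000 = (EBIT − 228,000)(1 − t)/630,000.
The (1 − t) factor cancels: (EBIT − 3,000) × 630,000 = (EBIT − 228,000) × 1,300,000.
Solving, EBIT = (228,000·1,300,000 − 3,000·630,000) / (1,300,000 − 630,000) = 294,510,000,000 / 670,000 = 439,567.16.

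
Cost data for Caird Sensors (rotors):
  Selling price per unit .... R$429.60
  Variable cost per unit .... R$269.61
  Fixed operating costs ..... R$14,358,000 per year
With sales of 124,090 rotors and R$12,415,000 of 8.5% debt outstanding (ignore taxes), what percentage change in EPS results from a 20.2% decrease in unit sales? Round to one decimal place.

-90.3%

Total contribution margin = 124,090 × R$159.99 = R$19,853,159.10.
Operating income = contribution − fixed costs = R$19,853,159.10 − R$14,358,000 = R$5,495,159.10.
After interest of R$1,055,275.00, pre-tax earnings = R$4,439,884.10.
Degree of combined leverage = contribution ÷ (EBIT − I) = R$19,853,159.10 ÷ R$4,439,884.10 = 4.4715.
EPS therefore changes by 4.4715 × (-20.2%) = -90.3%.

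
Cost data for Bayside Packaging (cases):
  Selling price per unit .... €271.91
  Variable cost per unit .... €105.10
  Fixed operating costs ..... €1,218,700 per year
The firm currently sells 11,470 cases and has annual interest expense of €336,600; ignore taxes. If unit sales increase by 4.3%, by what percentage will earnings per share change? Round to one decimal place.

Contribution at this volume is 11,470 × €166.81 = €1,913,310.70.
Operating income = contribution − fixed costs = €1,913,310.70 − €1,218,700 = €694,610.70.
After interest of €336,600.00, pre-tax earnings = €358,010.70.
Degree of combined leverage = contribution ÷ (EBIT − I) = €1,913,310.70 ÷ €358,010.70 = 5.3443.
EPS therefore changes by 5.3443 × (+4.3%) = +23.0%.

+23.0%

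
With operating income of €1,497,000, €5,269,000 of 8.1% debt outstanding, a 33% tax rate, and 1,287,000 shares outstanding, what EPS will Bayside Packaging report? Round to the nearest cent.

€0.56

Interest = €426,789.00, so EBT = €1,497,000 − €426,789.00 = €1,070,211.00.
Net income = €1,070,211.00 × (1 − 0.33) = €717,041.37.
Per share: €717,041.37 / 1,287,000 shares = €0.56.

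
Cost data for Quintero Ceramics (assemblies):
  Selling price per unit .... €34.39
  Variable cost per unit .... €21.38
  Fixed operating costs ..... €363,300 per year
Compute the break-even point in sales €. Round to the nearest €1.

CM per unit = €34.39 − €21.38 = €13.01; CM ratio = €13.01 / €34.39 = 0.3783.
Break-even revenue = fixed costs × price ÷ CM = €363,300 × €34.39 ÷ €13.01 = €960,330.

€960,330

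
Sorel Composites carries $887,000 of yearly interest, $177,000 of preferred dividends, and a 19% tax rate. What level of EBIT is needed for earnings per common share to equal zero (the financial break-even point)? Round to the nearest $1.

Grossing the preferred dividend up to pre-tax terms: $177,000 / (1 − 0.19) = $218,518.52.
EPS = 0 when EBIT covers interest plus the pre-tax preferred burden: $887,000 + $218,518.52 = $1,105,518.52.

$1,105,519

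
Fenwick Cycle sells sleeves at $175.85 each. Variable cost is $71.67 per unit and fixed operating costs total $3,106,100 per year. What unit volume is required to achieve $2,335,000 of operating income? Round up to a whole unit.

Unit CM = price − variable cost = $175.85 − $71.67 = $104.18.
Units = (FC + target) / CM = ($3,106,100 + $2,335,000) / $104.18 = 52,227.87, so 52,228 sleeves.

52,228 sleeves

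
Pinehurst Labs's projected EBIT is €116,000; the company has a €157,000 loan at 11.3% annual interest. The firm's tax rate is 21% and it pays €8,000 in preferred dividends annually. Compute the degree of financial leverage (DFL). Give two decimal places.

Interest = €17,741.00.
Pre-tax preferred-dividend burden = €8,000 ÷ (1 − 0.21) = €10,126.58.
DFL = EBIT ÷ [EBIT − I − D_p/(1−t)] = €116,000 ÷ [€116,000 − €17,741.00 − €10,126.58] = €116,000 ÷ €88,132.42 = 1.3162.

1.32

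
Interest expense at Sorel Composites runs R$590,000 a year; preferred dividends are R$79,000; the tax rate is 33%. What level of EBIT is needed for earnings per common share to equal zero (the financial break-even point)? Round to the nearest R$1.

R$707,910

Grossing the preferred dividend up to pre-tax terms: R$79,000 / (1 − 0.33) = R$117,910.45.
Financial break-even EBIT = interest + D_p ÷ (1 − t) = R$590,000 + R$117,910.45 = R$707,910.45.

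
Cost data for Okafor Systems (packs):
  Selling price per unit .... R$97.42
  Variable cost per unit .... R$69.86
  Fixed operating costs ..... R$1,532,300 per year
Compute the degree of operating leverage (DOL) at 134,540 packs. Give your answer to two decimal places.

Total contribution margin = 134,540 × R$27.56 = R$3,707,922.40.
Operating income = contribution − fixed costs = R$3,707,922.40 − R$1,532,300 = R$2,175,622.40.
Degree of operating leverage = R$3,707,922.40 / R$2,175,622.40 = 1.7043.

1.70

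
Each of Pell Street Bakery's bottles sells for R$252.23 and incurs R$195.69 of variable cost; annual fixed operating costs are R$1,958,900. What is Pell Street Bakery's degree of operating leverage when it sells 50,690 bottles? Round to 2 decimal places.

Contribution at this volume is 50,690 × R$56.54 = R$2,866,012.60.
EBIT = R$2,866,012.60 − R$1,958,900 = R$907,112.60.
Degree of operating leverage = R$2,866,012.60 / R$907,112.60 = 3.1595.

3.16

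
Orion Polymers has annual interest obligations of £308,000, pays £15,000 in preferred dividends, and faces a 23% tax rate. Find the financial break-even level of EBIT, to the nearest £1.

£327,481

Preferred dividends are paid after tax, so their pre-tax equivalent is £15,000 ÷ (1 − 0.23) = £19,480.52.
Financial break-even EBIT = interest + D_p ÷ (1 − t) = £308,000 + £19,480.52 = £327,480.52.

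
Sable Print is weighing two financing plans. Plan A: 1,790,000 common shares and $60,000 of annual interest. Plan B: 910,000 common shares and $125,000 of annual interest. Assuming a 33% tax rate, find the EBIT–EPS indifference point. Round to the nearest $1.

$192,216

Set EPS_A = EPS_B: (EBIT − $60,000)(1 − 0.33) ÷ 1,790,000 = (EBIT − $125,000)(1 − 0.33) ÷ 910,000.
Cancelling (1 − t) and cross-multiplying: 910,000·(EBIT − 60,000) = 1,790,000·(EBIT − 125,000).
EBIT × (1,790,000 − 910,000) = 125,000 × 1,790,000 − 60,000 × 910,000 = 169,150,000,000, so EBIT = 169,150,000,000 ÷ 880,000 = 192,215.91.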